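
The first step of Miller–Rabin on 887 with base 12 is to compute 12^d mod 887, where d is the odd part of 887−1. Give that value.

1

887 − 1 = 886 = 2^1 · 443, so d = 443.
12^1 ≡ 12 (mod 887)
12^2 ≡ 12^2 = 144 ≡ 144 (mod 887)
12^4 ≡ 144^2 = 20736 ≡ 335 (mod 887)
12^8 ≡ 335^2 = 112225 ≡ 463 (mod 887)
12^16 ≡ 463^2 = 214369 ≡ 602 (mod 887)
12^32 ≡ 602^2 = 362404 ≡ 508 (mod 887)
12^64 ≡ 508^2 = 258064 ≡ 834 (mod 887)
12^128 ≡ 834^2 = 695556 ≡ 148 (mod 887)
12^256 ≡ 148^2 = 21904 ≡ 616 (mod 887)
443 = 256 + 128 + 32 + 16 + 8 + 2 + 1 in binary powers of 2.
So 12^443 ≡ 616 · 148 · 508 · 602 · 463 · 144 · 12 ≡ 1 (mod 887).
Since 12^d ≡ 1 (mod 887), base 12 does not prove 887 composite.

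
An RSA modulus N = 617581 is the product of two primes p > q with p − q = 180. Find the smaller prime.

701

Since p = q + 180, we have 617581 = q(q + 180), so q² + 180q − 617581 = 0.
Discriminant: 180² + 4·617581 = 32400 + 2470324 = 2502724; √2502724 = 1582.
q = (−180 + 1582)/2 = 701, and p = q + 180 = 881.
Check: 701 · 881 = 617581.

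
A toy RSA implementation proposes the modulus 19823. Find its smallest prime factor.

19823 is odd.
Digit sum 23, not divisible by 3.
Ends in 3: not divisible by 5.
7: 19823 = 7·2831 + 6
11: 19823 = 11·1802 + 1
13: 19823 = 13·1524 + 11
17: 19823 = 17·1166 + 1
19: 19823 = 19·1043 + 6
23: 19823 = 23·861 + 20
29: 19823 = 29·683 + 16
31: 19823 = 31·639 + 14
37: 19823 = 37·535 + 28
41: 19823 = 41·483 + 20
43: 19823 = 43·461

43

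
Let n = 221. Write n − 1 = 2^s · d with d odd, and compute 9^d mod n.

221 − 1 = 220 = 2^2 · 55, so d = 55.
9^1 ≡ 9 (mod 221)
9^2 ≡ 9^2 = 81 ≡ 81 (mod 221)
9^4 ≡ 81^2 = 6561 ≡ 152 (mod 221)
9^8 ≡ 152^2 = 23104 ≡ 120 (mod 221)
9^16 ≡ 120^2 = 14400 ≡ 35 (mod 221)
9^32 ≡ 35^2 = 1225 ≡ 120 (mod 221)
55 = 32 + 16 + 4 + 2 + 1 in binary powers of 2.
So 9^55 ≡ 120 · 35 · 152 · 81 · 9 ≡ 87 (mod 221).
Squaring chain: 87 → 55; never reaches −1, so base 9 is a Miller–Rabin witness that 221 is composite.

87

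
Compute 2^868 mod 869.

2^1 ≡ 2 (mod 869)
2^2 ≡ 2^2 = 4 ≡ 4 (mod 869)
2^4 ≡ 4^2 = 16 ≡ 16 (mod 869)
2^8 ≡ 16^2 = 256 ≡ 256 (mod 869)
2^16 ≡ 256^2 = 65536 ≡ 361 (mod 869)
2^32 ≡ 361^2 = 130321 ≡ 840 (mod 869)
2^64 ≡ 840^2 = 705600 ≡ 841 (mod 869)
2^128 ≡ 841^2 = 707281 ≡ 784 (mod 869)
2^256 ≡ 784^2 = 614656 ≡ 273 (mod 869)
2^512 ≡ 273^2 = 74529 ≡ 664 (mod 869)
868 = 512 + 256 + 64 + 32 + 4 in binary powers of 2.
So 2^868 ≡ 664 · 273 · 841 · 840 · 16 ≡ 234 (mod 869).
Since 234 ≠ 1, base 2 is a Fermat witness: 869 is composite.

234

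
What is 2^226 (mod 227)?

2^1 ≡ 2 (mod 227)
2^2 ≡ 2^2 = 4 ≡ 4 (mod 227)
2^4 ≡ 4^2 = 16 ≡ 16 (mod 227)
2^8 ≡ 16^2 = 256 ≡ 29 (mod 227)
2^16 ≡ 29^2 = 841 ≡ 160 (mod 227)
2^32 ≡ 160^2 = 25600 ≡ 176 (mod 227)
2^64 ≡ 176^2 = 30976 ≡ 104 (mod 227)
2^128 ≡ 104^2 = 10816 ≡ 147 (mod 227)
226 = 128 + 64 + 32 + 2 in binary powers of 2.
So 2^226 ≡ 147 · 104 · 176 · 4 ≡ 1 (mod 227).
Since the result is 1, base 2 gives no evidence that 227 is composite.

1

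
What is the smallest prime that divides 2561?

2561 is odd.
Digit sum 14, not divisible by 3.
Ends in 1: not divisible by 5.
7: 2561 = 7·365 + 6
11: 2561 = 11·232 + 9
13: 2561 = 13·197

13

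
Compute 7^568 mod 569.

7^1 ≡ 7 (mod 569)
7^2 ≡ 7^2 = 49 ≡ 49 (mod 569)
7^4 ≡ 49^2 = 2401 ≡ 125 (mod 569)
7^8 ≡ 125^2 = 15625 ≡ 262 (mod 569)
7^16 ≡ 262^2 = 68644 ≡ 364 (mod 569)
7^32 ≡ 364^2 = 132496 ≡ 488 (mod 569)
7^64 ≡ 488^2 = 238144 ≡ 302 (mod 569)
7^128 ≡ 302^2 = 91204 ≡ 164 (mod 569)
7^256 ≡ 164^2 = 26896 ≡ 153 (mod 569)
7^512 ≡ 153^2 = 23409 ≡ 80 (mod 569)
568 = 512 + 32 + 16 + 8 in binary powers of 2.
So 7^568 ≡ 80 · 488 · 364 · 262 ≡ 1 (mod 569).
Since the result is 1, base 7 gives no evidence that 569 is composite.

1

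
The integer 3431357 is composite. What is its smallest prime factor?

3431357 is odd.
Digit sum 26, not divisible by 3.
Ends in 7: not divisible by 5.
7: 3431357 = 7·490193 + 6
11: 3431357 = 11·311941 + 6
13: 3431357 = 13·263950 + 7
17: 3431357 = 17·201844 + 9
19: 3431357 = 19·180597 + 14
23: 3431357 = 23·149189 + 10
29: 3431357 = 29·118322 + 19
31: 3431357 = 31·110688 + 29
37: 3431357 = 37·92739 + 14
41: 3431357 = 41·83691 + 26
43: 3431357 = 43·79799

43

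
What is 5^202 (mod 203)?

5^1 ≡ 5 (mod 203)
5^2 ≡ 5^2 = 25 ≡ 25 (mod 203)
5^4 ≡ 25^2 = 625 ≡ 16 (mod 203)
5^8 ≡ 16^2 = 256 ≡ 53 (mod 203)
5^16 ≡ 53^2 = 2809 ≡ 170 (mod 203)
5^32 ≡ 170^2 = 28900 ≡ 74 (mod 203)
5^64 ≡ 74^2 = 5476 ≡ 198 (mod 203)
5^128 ≡ 198^2 = 39204 ≡ 25 (mod 203)
202 = 128 + 64 + 8 + 2 in binary powers of 2.
So 5^202 ≡ 25 · 198 · 53 · 25 ≡ 23 (mod 203).
Since 23 ≠ 1, base 5 is a Fermat witness: 203 is composite.

23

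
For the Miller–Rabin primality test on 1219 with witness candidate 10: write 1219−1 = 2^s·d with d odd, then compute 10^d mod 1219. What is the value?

97

1219 − 1 = 1218 = 2^1 · 609, so d = 609.
10^1 ≡ 10 (mod 1219)
10^2 ≡ 10^2 = 100 ≡ 100 (mod 1219)
10^4 ≡ 100^2 = 10000 ≡ 248 (mod 1219)
10^8 ≡ 248^2 = 61504 ≡ 554 (mod 1219)
10^16 ≡ 554^2 = 306916 ≡ 947 (mod 1219)
10^32 ≡ 947^2 = 896809 ≡ 844 (mod 1219)
10^64 ≡ 844^2 = 712336 ≡ 440 (mod 1219)
10^128 ≡ 440^2 = 193600 ≡ 998 (mod 1219)
10^256 ≡ 998^2 = 996004 ≡ 81 (mod 1219)
10^512 ≡ 81^2 = 6561 ≡ 466 (mod 1219)
609 = 512 + 64 + 32 + 1 in binary powers of 2.
So 10^609 ≡ 466 · 440 · 844 · 10 ≡ 97 (mod 1219).
Squaring chain: 97; never reaches −1, so base 10 is a Miller–Rabin witness that 1219 is composite.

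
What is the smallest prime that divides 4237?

19

4237 is odd.
Digit sum 16, not divisible by 3.
Ends in 7: not divisible by 5.
7: 4237 = 7·605 + 2
11: 4237 = 11·385 + 2
13: 4237 = 13·325 + 12
17: 4237 = 17·249 + 4
19: 4237 = 19·223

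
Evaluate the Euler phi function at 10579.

10360

Factor: 10579 = 71 · 149.
φ(10579) = (71−1) · (149−1) = 70 · 148 = 10360.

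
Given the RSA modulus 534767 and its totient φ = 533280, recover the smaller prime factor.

φ(n) = (p−1)(q−1) = n − (p+q) + 1, so p + q = 534767 − 533280 + 1 = 1488.
p and q are the roots of t² − 1488t + 534767 = 0.
Discriminant: 1488² − 4·534767 = 2214144 − 2139068 = 75076; √75076 = 274.
q = (1488 − 274)/2 = 607, p = (1488 + 274)/2 = 881.
Check: 607 · 881 = 534767.

607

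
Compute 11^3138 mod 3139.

11^1 ≡ 11 (mod 3139)
11^2 ≡ 11^2 = 121 ≡ 121 (mod 3139)
11^4 ≡ 121^2 = 14641 ≡ 2085 (mod 3139)
11^8 ≡ 2085^2 = 4347225 ≡ 2849 (mod 3139)
11^16 ≡ 2849^2 = 8116801 ≡ 2486 (mod 3139)
11^32 ≡ 2486^2 = 6180196 ≡ 2644 (mod 3139)
11^64 ≡ 2644^2 = 6990736 ≡ 183 (mod 3139)
11^128 ≡ 183^2 = 33489 ≡ 2099 (mod 3139)
11^256 ≡ 2099^2 = 4405801 ≡ 1784 (mod 3139)
11^512 ≡ 1784^2 = 3182656 ≡ 2849 (mod 3139)
11^1024 ≡ 2849^2 = 8116801 ≡ 2486 (mod 3139)
11^2048 ≡ 2486^2 = 6180196 ≡ 2644 (mod 3139)
3138 = 2048 + 1024 + 64 + 2 in binary powers of 2.
So 11^3138 ≡ 2644 · 2486 · 183 · 121 ≡ 1755 (mod 3139).
Since 1755 ≠ 1, base 11 is a Fermat witness: 3139 is composite.

1755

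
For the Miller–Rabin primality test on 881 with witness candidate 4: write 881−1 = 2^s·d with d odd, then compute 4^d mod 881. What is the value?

1

881 − 1 = 880 = 2^4 · 55, so d = 55.
4^1 ≡ 4 (mod 881)
4^2 ≡ 4^2 = 16 ≡ 16 (mod 881)
4^4 ≡ 16^2 = 256 ≡ 256 (mod 881)
4^8 ≡ 256^2 = 65536 ≡ 342 (mod 881)
4^16 ≡ 342^2 = 116964 ≡ 672 (mod 881)
4^32 ≡ 672^2 = 451584 ≡ 512 (mod 881)
55 = 32 + 16 + 4 + 2 + 1 in binary powers of 2.
So 4^55 ≡ 512 · 672 · 256 · 16 · 4 ≡ 1 (mod 881).
Since 4^d ≡ 1 (mod 881), base 4 does not prove 881 composite.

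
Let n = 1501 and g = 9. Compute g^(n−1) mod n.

828

9^1 ≡ 9 (mod 1501)
9^2 ≡ 9^2 = 81 ≡ 81 (mod 1501)
9^4 ≡ 81^2 = 6561 ≡ 557 (mod 1501)
9^8 ≡ 557^2 = 310249 ≡ 1043 (mod 1501)
9^16 ≡ 1043^2 = 1087849 ≡ 1125 (mod 1501)
9^32 ≡ 1125^2 = 1265625 ≡ 282 (mod 1501)
9^64 ≡ 282^2 = 79524 ≡ 1472 (mod 1501)
9^128 ≡ 1472^2 = 2166784 ≡ 841 (mod 1501)
9^256 ≡ 841^2 = 707281 ≡ 310 (mod 1501)
9^512 ≡ 310^2 = 96100 ≡ 36 (mod 1501)
9^1024 ≡ 36^2 = 1296 ≡ 1296 (mod 1501)
1500 = 1024 + 256 + 128 + 64 + 16 + 8 + 4 in binary powers of 2.
So 9^1500 ≡ 1296 · 310 · 841 · 1472 · 1125 · 1043 · 557 ≡ 828 (mod 1501).
Since 828 ≠ 1, base 9 is a Fermat witness: 1501 is composite.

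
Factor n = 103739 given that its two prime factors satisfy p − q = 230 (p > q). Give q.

Since p = q + 230, we have 103739 = q(q + 230), so q² + 230q − 103739 = 0.
Discriminant: 230² + 4·103739 = 52900 + 414956 = 467856; √467856 = 684.
q = (−230 + 684)/2 = 227, and p = q + 230 = 457.
Check: 227 · 457 = 103739.

227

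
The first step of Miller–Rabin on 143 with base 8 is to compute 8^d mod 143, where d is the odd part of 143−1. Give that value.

96

143 − 1 = 142 = 2^1 · 71, so d = 71.
8^1 ≡ 8 (mod 143)
8^2 ≡ 8^2 = 64 ≡ 64 (mod 143)
8^4 ≡ 64^2 = 4096 ≡ 92 (mod 143)
8^8 ≡ 92^2 = 8464 ≡ 27 (mod 143)
8^16 ≡ 27^2 = 729 ≡ 14 (mod 143)
8^32 ≡ 14^2 = 196 ≡ 53 (mod 143)
8^64 ≡ 53^2 = 2809 ≡ 92 (mod 143)
71 = 64 + 4 + 2 + 1 in binary powers of 2.
So 8^71 ≡ 92 · 92 · 64 · 8 ≡ 96 (mod 143).
Squaring chain: 96; never reaches −1, so base 8 is a Miller–Rabin witness that 143 is composite.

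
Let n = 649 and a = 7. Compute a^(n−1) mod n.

64

7^1 ≡ 7 (mod 649)
7^2 ≡ 7^2 = 49 ≡ 49 (mod 649)
7^4 ≡ 49^2 = 2401 ≡ 454 (mod 649)
7^8 ≡ 454^2 = 206116 ≡ 383 (mod 649)
7^16 ≡ 383^2 = 146689 ≡ 15 (mod 649)
7^32 ≡ 15^2 = 225 ≡ 225 (mod 649)
7^64 ≡ 225^2 = 50625 ≡ 3 (mod 649)
7^128 ≡ 3^2 = 9 ≡ 9 (mod 649)
7^256 ≡ 9^2 = 81 ≡ 81 (mod 649)
7^512 ≡ 81^2 = 6561 ≡ 71 (mod 649)
648 = 512 + 128 + 8 in binary powers of 2.
So 7^648 ≡ 71 · 9 · 383 ≡ 64 (mod 649).
Since 64 ≠ 1, base 7 is a Fermat witness: 649 is composite.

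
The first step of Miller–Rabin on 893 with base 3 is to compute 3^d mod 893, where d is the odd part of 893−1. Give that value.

173

893 − 1 = 892 = 2^2 · 223, so d = 223.
3^1 ≡ 3 (mod 893)
3^2 ≡ 3^2 = 9 ≡ 9 (mod 893)
3^4 ≡ 9^2 = 81 ≡ 81 (mod 893)
3^8 ≡ 81^2 = 6561 ≡ 310 (mod 893)
3^16 ≡ 310^2 = 96100 ≡ 549 (mod 893)
3^32 ≡ 549^2 = 301401 ≡ 460 (mod 893)
3^64 ≡ 460^2 = 211600 ≡ 852 (mod 893)
3^128 ≡ 852^2 = 725904 ≡ 788 (mod 893)
223 = 128 + 64 + 16 + 8 + 4 + 2 + 1 in binary powers of 2.
So 3^223 ≡ 788 · 852 · 549 · 310 · 81 · 9 · 3 ≡ 173 (mod 893).
Squaring chain: 173 → 460; never reaches −1, so base 3 is a Miller–Rabin witness that 893 is composite.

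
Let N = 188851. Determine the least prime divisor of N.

188851 is odd.
Digit sum 31, not divisible by 3.
Ends in 1: not divisible by 5.
7: 188851 = 7·26978 + 5
11: 188851 = 11·17168 + 3
13: 188851 = 13·14527

13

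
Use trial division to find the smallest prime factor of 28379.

28379 is odd.
Digit sum 29, not divisible by 3.
Ends in 9: not divisible by 5.
7: 28379 = 7·4054 + 1
11: 28379 = 11·2579 + 10
13: 28379 = 13·2183

13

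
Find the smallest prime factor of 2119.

2119 is odd.
Digit sum 13, not divisible by 3.
Ends in 9: not divisible by 5.
7: 2119 = 7·302 + 5
11: 2119 = 11·192 + 7
13: 2119 = 13·163

13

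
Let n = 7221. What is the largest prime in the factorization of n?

83

7221 = 3 · 2407
2407 = 29 · 83
83 is prime.
So 7221 = 3 · 29 · 83; the largest prime factor is 83.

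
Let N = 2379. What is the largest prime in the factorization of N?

2379 = 3 · 793
793 = 13 · 61
61 is prime.
So 2379 = 3 · 13 · 61; the largest prime factor is 61.

61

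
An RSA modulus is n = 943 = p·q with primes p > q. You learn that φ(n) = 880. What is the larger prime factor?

φ(n) = (p−1)(q−1) = n − (p+q) + 1, so p + q = 943 − 880 + 1 = 64.
p and q are the roots of t² − 64t + 943 = 0.
Discriminant: 64² − 4·943 = 4096 − 3772 = 324; √324 = 18.
q = (64 − 18)/2 = 23, p = (64 + 18)/2 = 41.
Check: 23 · 41 = 943.

41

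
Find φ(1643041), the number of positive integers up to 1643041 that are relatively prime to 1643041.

1597728

Factor: 1643041 = 67 · 137 · 179.
φ(1643041) = (67−1) · (137−1) · (179−1) = 66 · 136 · 178 = 1597728.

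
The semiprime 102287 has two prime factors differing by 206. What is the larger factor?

439

Since p = q + 206, we have 102287 = q(q + 206), so q² + 206q − 102287 = 0.
Discriminant: 206² + 4·102287 = 42436 + 409148 = 451584; √451584 = 672.
q = (−206 + 672)/2 = 233, and p = q + 206 = 439.
Check: 233 · 439 = 102287.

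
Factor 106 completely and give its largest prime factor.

53

106 = 2 · 53
53 is prime.
So 106 = 2 · 53; the largest prime factor is 53.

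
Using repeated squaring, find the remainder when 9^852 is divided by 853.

9^1 ≡ 9 (mod 853)
9^2 ≡ 9^2 = 81 ≡ 81 (mod 853)
9^4 ≡ 81^2 = 6561 ≡ 590 (mod 853)
9^8 ≡ 590^2 = 348100 ≡ 76 (mod 853)
9^16 ≡ 76^2 = 5776 ≡ 658 (mod 853)
9^32 ≡ 658^2 = 432964 ≡ 493 (mod 853)
9^64 ≡ 493^2 = 243049 ≡ 797 (mod 853)
9^128 ≡ 797^2 = 635209 ≡ 577 (mod 853)
9^256 ≡ 577^2 = 332929 ≡ 259 (mod 853)
9^512 ≡ 259^2 = 67081 ≡ 547 (mod 853)
852 = 512 + 256 + 64 + 16 + 4 in binary powers of 2.
So 9^852 ≡ 547 · 259 · 797 · 658 · 590 ≡ 1 (mod 853).
Since the result is 1, base 9 gives no evidence that 853 is composite.

1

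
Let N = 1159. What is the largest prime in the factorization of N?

1159 = 19 · 61
61 is prime.
So 1159 = 19 · 61; the largest prime factor is 61.

61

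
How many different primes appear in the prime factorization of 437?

2

437 = 19 · 23
437 = 19 · 23, which has 2 distinct prime factors.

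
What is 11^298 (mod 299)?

11^1 ≡ 11 (mod 299)
11^2 ≡ 11^2 = 121 ≡ 121 (mod 299)
11^4 ≡ 121^2 = 14641 ≡ 289 (mod 299)
11^8 ≡ 289^2 = 83521 ≡ 100 (mod 299)
11^16 ≡ 100^2 = 10000 ≡ 133 (mod 299)
11^32 ≡ 133^2 = 17689 ≡ 48 (mod 299)
11^64 ≡ 48^2 = 2304 ≡ 211 (mod 299)
11^128 ≡ 211^2 = 44521 ≡ 269 (mod 299)
11^256 ≡ 269^2 = 72361 ≡ 3 (mod 299)
298 = 256 + 32 + 8 + 2 in binary powers of 2.
So 11^298 ≡ 3 · 48 · 100 · 121 ≡ 127 (mod 299).
Since 127 ≠ 1, base 11 is a Fermat witness: 299 is composite.

127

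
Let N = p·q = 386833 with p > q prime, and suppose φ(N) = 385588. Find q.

φ(n) = (p−1)(q−1) = n − (p+q) + 1, so p + q = 386833 − 385588 + 1 = 1246.
p and q are the roots of t² − 1246t + 386833 = 0.
Discriminant: 1246² − 4·386833 = 1552516 − 1547332 = 5184; √5184 = 72.
q = (1246 − 72)/2 = 587, p = (1246 + 72)/2 = 659.
Check: 587 · 659 = 386833.

587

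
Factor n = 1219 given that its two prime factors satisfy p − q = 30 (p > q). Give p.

53

Since p = q + 30, we have 1219 = q(q + 30), so q² + 30q − 1219 = 0.
Discriminant: 30² + 4·1219 = 900 + 4876 = 5776; √5776 = 76.
q = (−30 + 76)/2 = 23, and p = q + 30 = 53.
Check: 23 · 53 = 1219.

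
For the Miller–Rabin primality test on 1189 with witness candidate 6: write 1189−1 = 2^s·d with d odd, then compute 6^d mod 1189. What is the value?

477

1189 − 1 = 1188 = 2^2 · 297, so d = 297.
6^1 ≡ 6 (mod 1189)
6^2 ≡ 6^2 = 36 ≡ 36 (mod 1189)
6^4 ≡ 36^2 = 1296 ≡ 107 (mod 1189)
6^8 ≡ 107^2 = 11449 ≡ 748 (mod 1189)
6^16 ≡ 748^2 = 559504 ≡ 674 (mod 1189)
6^32 ≡ 674^2 = 454276 ≡ 78 (mod 1189)
6^64 ≡ 78^2 = 6084 ≡ 139 (mod 1189)
6^128 ≡ 139^2 = 19321 ≡ 297 (mod 1189)
6^256 ≡ 297^2 = 88209 ≡ 223 (mod 1189)
297 = 256 + 32 + 8 + 1 in binary powers of 2.
So 6^297 ≡ 223 · 78 · 748 · 6 ≡ 477 (mod 1189).
Squaring chain: 477 → 430; never reaches −1, so base 6 is a Miller–Rabin witness that 1189 is composite.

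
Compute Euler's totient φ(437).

Factor: 437 = 19 · 23.
φ(437) = (19−1) · (23−1) = 18 · 22 = 396.

396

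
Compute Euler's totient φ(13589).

13356

Factor: 13589 = 107 · 127.
φ(13589) = (107−1) · (127−1) = 106 · 126 = 13356.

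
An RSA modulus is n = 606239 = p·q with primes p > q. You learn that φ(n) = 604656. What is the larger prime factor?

φ(n) = (p−1)(q−1) = n − (p+q) + 1, so p + q = 606239 − 604656 + 1 = 1584.
p and q are the roots of t² − 1584t + 606239 = 0.
Discriminant: 1584² − 4·606239 = 2509056 − 2424956 = 84100; √84100 = 290.
q = (1584 − 290)/2 = 647, p = (1584 + 290)/2 = 937.
Check: 647 · 937 = 606239.

937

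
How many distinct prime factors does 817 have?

2

817 = 19 · 43
817 = 19 · 43, which has 2 distinct prime factors.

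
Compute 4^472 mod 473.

236

4^1 ≡ 4 (mod 473)
4^2 ≡ 4^2 = 16 ≡ 16 (mod 473)
4^4 ≡ 16^2 = 256 ≡ 256 (mod 473)
4^8 ≡ 256^2 = 65536 ≡ 262 (mod 473)
4^16 ≡ 262^2 = 68644 ≡ 59 (mod 473)
4^32 ≡ 59^2 = 3481 ≡ 170 (mod 473)
4^64 ≡ 170^2 = 28900 ≡ 47 (mod 473)
4^128 ≡ 47^2 = 2209 ≡ 317 (mod 473)
4^256 ≡ 317^2 = 100489 ≡ 213 (mod 473)
472 = 256 + 128 + 64 + 16 + 8 in binary powers of 2.
So 4^472 ≡ 213 · 317 · 47 · 59 · 262 ≡ 236 (mod 473).
Since 236 ≠ 1, base 4 is a Fermat witness: 473 is composite.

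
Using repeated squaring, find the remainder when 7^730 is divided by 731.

7^1 ≡ 7 (mod 731)
7^2 ≡ 7^2 = 49 ≡ 49 (mod 731)
7^4 ≡ 49^2 = 2401 ≡ 208 (mod 731)
7^8 ≡ 208^2 = 43264 ≡ 135 (mod 731)
7^16 ≡ 135^2 = 18225 ≡ 681 (mod 731)
7^32 ≡ 681^2 = 463761 ≡ 307 (mod 731)
7^64 ≡ 307^2 = 94249 ≡ 681 (mod 731)
7^128 ≡ 681^2 = 463761 ≡ 307 (mod 731)
7^256 ≡ 307^2 = 94249 ≡ 681 (mod 731)
7^512 ≡ 681^2 = 463761 ≡ 307 (mod 731)
730 = 512 + 128 + 64 + 16 + 8 + 2 in binary powers of 2.
So 7^730 ≡ 307 · 307 · 681 · 681 · 135 · 49 ≡ 36 (mod 731).
Since 36 ≠ 1, base 7 is a Fermat witness: 731 is composite.

36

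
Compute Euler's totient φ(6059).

5904

Factor: 6059 = 73 · 83.
φ(6059) = (73−1) · (83−1) = 72 · 82 = 5904.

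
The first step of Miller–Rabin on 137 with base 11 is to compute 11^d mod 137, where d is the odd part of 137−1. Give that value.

137 − 1 = 136 = 2^3 · 17, so d = 17.
11^1 ≡ 11 (mod 137)
11^2 ≡ 11^2 = 121 ≡ 121 (mod 137)
11^4 ≡ 121^2 = 14641 ≡ 119 (mod 137)
11^8 ≡ 119^2 = 14161 ≡ 50 (mod 137)
11^16 ≡ 50^2 = 2500 ≡ 34 (mod 137)
17 = 16 + 1 in binary powers of 2.
So 11^17 ≡ 34 · 11 ≡ 100 (mod 137).
Squaring chain: 100 → 136 → 1; reaches −1, so base 11 does not prove 137 composite.

100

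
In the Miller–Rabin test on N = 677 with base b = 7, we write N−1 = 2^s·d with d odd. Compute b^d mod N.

677 − 1 = 676 = 2^2 · 169, so d = 169.
7^1 ≡ 7 (mod 677)
7^2 ≡ 7^2 = 49 ≡ 49 (mod 677)
7^4 ≡ 49^2 = 2401 ≡ 370 (mod 677)
7^8 ≡ 370^2 = 136900 ≡ 146 (mod 677)
7^16 ≡ 146^2 = 21316 ≡ 329 (mod 677)
7^32 ≡ 329^2 = 108241 ≡ 598 (mod 677)
7^64 ≡ 598^2 = 357604 ≡ 148 (mod 677)
7^128 ≡ 148^2 = 21904 ≡ 240 (mod 677)
169 = 128 + 32 + 8 + 1 in binary powers of 2.
So 7^169 ≡ 240 · 598 · 146 · 7 ≡ 651 (mod 677).
Squaring chain: 651 → 676; reaches −1, so base 7 does not prove 677 composite.

651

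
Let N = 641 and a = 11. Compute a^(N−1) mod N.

1

11^1 ≡ 11 (mod 641)
11^2 ≡ 11^2 = 121 ≡ 121 (mod 641)
11^4 ≡ 121^2 = 14641 ≡ 539 (mod 641)
11^8 ≡ 539^2 = 290521 ≡ 148 (mod 641)
11^16 ≡ 148^2 = 21904 ≡ 110 (mod 641)
11^32 ≡ 110^2 = 12100 ≡ 562 (mod 641)
11^64 ≡ 562^2 = 315844 ≡ 472 (mod 641)
11^128 ≡ 472^2 = 222784 ≡ 357 (mod 641)
11^256 ≡ 357^2 = 127449 ≡ 531 (mod 641)
11^512 ≡ 531^2 = 281961 ≡ 562 (mod 641)
640 = 512 + 128 in binary powers of 2.
So 11^640 ≡ 562 · 357 ≡ 1 (mod 641).
Since the result is 1, base 11 gives no evidence that 641 is composite.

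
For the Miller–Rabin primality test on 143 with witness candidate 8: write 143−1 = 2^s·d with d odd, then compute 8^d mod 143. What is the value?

96

143 − 1 = 142 = 2^1 · 71, so d = 71.
8^1 ≡ 8 (mod 143)
8^2 ≡ 8^2 = 64 ≡ 64 (mod 143)
8^4 ≡ 64^2 = 4096 ≡ 92 (mod 143)
8^8 ≡ 92^2 = 8464 ≡ 27 (mod 143)
8^16 ≡ 27^2 = 729 ≡ 14 (mod 143)
8^32 ≡ 14^2 = 196 ≡ 53 (mod 143)
8^64 ≡ 53^2 = 2809 ≡ 92 (mod 143)
71 = 64 + 4 + 2 + 1 in binary powers of 2.
So 8^71 ≡ 92 · 92 · 64 · 8 ≡ 96 (mod 143).
Squaring chain: 96; never reaches −1, so base 8 is a Miller–Rabin witness that 143 is composite.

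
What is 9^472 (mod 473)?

444

9^1 ≡ 9 (mod 473)
9^2 ≡ 9^2 = 81 ≡ 81 (mod 473)
9^4 ≡ 81^2 = 6561 ≡ 412 (mod 473)
9^8 ≡ 412^2 = 169744 ≡ 410 (mod 473)
9^16 ≡ 410^2 = 168100 ≡ 185 (mod 473)
9^32 ≡ 185^2 = 34225 ≡ 169 (mod 473)
9^64 ≡ 169^2 = 28561 ≡ 181 (mod 473)
9^128 ≡ 181^2 = 32761 ≡ 124 (mod 473)
9^256 ≡ 124^2 = 15376 ≡ 240 (mod 473)
472 = 256 + 128 + 64 + 16 + 8 in binary powers of 2.
So 9^472 ≡ 240 · 124 · 181 · 185 · 410 ≡ 444 (mod 473).
Since 444 ≠ 1, base 9 is a Fermat witness: 473 is composite.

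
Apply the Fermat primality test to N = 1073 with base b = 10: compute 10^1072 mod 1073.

10^1 ≡ 10 (mod 1073)
10^2 ≡ 10^2 = 100 ≡ 100 (mod 1073)
10^4 ≡ 100^2 = 10000 ≡ 343 (mod 1073)
10^8 ≡ 343^2 = 117649 ≡ 692 (mod 1073)
10^16 ≡ 692^2 = 478864 ≡ 306 (mod 1073)
10^32 ≡ 306^2 = 93636 ≡ 285 (mod 1073)
10^64 ≡ 285^2 = 81225 ≡ 750 (mod 1073)
10^128 ≡ 750^2 = 562500 ≡ 248 (mod 1073)
10^256 ≡ 248^2 = 61504 ≡ 343 (mod 1073)
10^512 ≡ 343^2 = 117649 ≡ 692 (mod 1073)
10^1024 ≡ 692^2 = 478864 ≡ 306 (mod 1073)
1072 = 1024 + 32 + 16 in binary powers of 2.
So 10^1072 ≡ 306 · 285 · 306 ≡ 750 (mod 1073).
Since 750 ≠ 1, base 10 is a Fermat witness: 1073 is composite.

750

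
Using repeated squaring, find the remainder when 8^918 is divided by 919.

8^1 ≡ 8 (mod 919)
8^2 ≡ 8^2 = 64 ≡ 64 (mod 919)
8^4 ≡ 64^2 = 4096 ≡ 420 (mod 919)
8^8 ≡ 420^2 = 176400 ≡ 871 (mod 919)
8^16 ≡ 871^2 = 758641 ≡ 466 (mod 919)
8^32 ≡ 466^2 = 217156 ≡ 272 (mod 919)
8^64 ≡ 272^2 = 73984 ≡ 464 (mod 919)
8^128 ≡ 464^2 = 215296 ≡ 250 (mod 919)
8^256 ≡ 250^2 = 62500 ≡ 8 (mod 919)
8^512 ≡ 8^2 = 64 ≡ 64 (mod 919)
918 = 512 + 256 + 128 + 16 + 4 + 2 in binary powers of 2.
So 8^918 ≡ 64 · 8 · 250 · 466 · 420 · 64 ≡ 1 (mod 919).
Since the result is 1, base 8 gives no evidence that 919 is composite.

1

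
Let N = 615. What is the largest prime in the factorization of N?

615 = 3 · 205
205 = 5 · 41
41 is prime.
So 615 = 3 · 5 · 41; the largest prime factor is 41.

41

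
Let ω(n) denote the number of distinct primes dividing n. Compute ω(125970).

125970 = 2 · 62985
62985 = 3 · 20995
20995 = 5 · 4199
4199 = 13 · 323
323 = 17 · 19
125970 = 2 · 3 · 5 · 13 · 17 · 19, which has 6 distinct prime factors.

6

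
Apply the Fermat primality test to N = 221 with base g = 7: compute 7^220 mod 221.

7^1 ≡ 7 (mod 221)
7^2 ≡ 7^2 = 49 ≡ 49 (mod 221)
7^4 ≡ 49^2 = 2401 ≡ 191 (mod 221)
7^8 ≡ 191^2 = 36481 ≡ 16 (mod 221)
7^16 ≡ 16^2 = 256 ≡ 35 (mod 221)
7^32 ≡ 35^2 = 1225 ≡ 120 (mod 221)
7^64 ≡ 120^2 = 14400 ≡ 35 (mod 221)
7^128 ≡ 35^2 = 1225 ≡ 120 (mod 221)
220 = 128 + 64 + 16 + 8 + 4 in binary powers of 2.
So 7^220 ≡ 120 · 35 · 35 · 16 · 191 ≡ 217 (mod 221).
Since 217 ≠ 1, base 7 is a Fermat witness: 221 is composite.

217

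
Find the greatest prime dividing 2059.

2059 = 29 · 71
71 is prime.
So 2059 = 29 · 71; the largest prime factor is 71.

71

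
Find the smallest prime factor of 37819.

59

37819 is odd.
Digit sum 28, not divisible by 3.
Ends in 9: not divisible by 5.
7: 37819 = 7·5402 + 5
11: 37819 = 11·3438 + 1
13: 37819 = 13·2909 + 2
17: 37819 = 17·2224 + 11
19: 37819 = 19·1990 + 9
23: 37819 = 23·1644 + 7
29: 37819 = 29·1304 + 3
31: 37819 = 31·1219 + 30
37: 37819 = 37·1022 + 5
41: 37819 = 41·922 + 17
43: 37819 = 43·879 + 22
47: 37819 = 47·804 + 31
53: 37819 = 53·713 + 30
59: 37819 = 59·641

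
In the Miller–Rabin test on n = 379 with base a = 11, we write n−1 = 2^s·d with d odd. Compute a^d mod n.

378

379 − 1 = 378 = 2^1 · 189, so d = 189.
11^1 ≡ 11 (mod 379)
11^2 ≡ 11^2 = 121 ≡ 121 (mod 379)
11^4 ≡ 121^2 = 14641 ≡ 239 (mod 379)
11^8 ≡ 239^2 = 57121 ≡ 271 (mod 379)
11^16 ≡ 271^2 = 73441 ≡ 294 (mod 379)
11^32 ≡ 294^2 = 86436 ≡ 24 (mod 379)
11^64 ≡ 24^2 = 576 ≡ 197 (mod 379)
11^128 ≡ 197^2 = 38809 ≡ 151 (mod 379)
189 = 128 + 32 + 16 + 8 + 4 + 1 in binary powers of 2.
So 11^189 ≡ 151 · 24 · 294 · 271 · 239 · 11 ≡ 378 (mod 379).
Since 11^d ≡ 378 (mod 379), base 11 does not prove 379 composite.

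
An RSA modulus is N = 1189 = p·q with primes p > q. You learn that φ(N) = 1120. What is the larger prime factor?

φ(n) = (p−1)(q−1) = n − (p+q) + 1, so p + q = 1189 − 1120 + 1 = 70.
p and q are the roots of t² − 70t + 1189 = 0.
Discriminant: 70² − 4·1189 = 4900 − 4756 = 144; √144 = 12.
q = (70 − 12)/2 = 29, p = (70 + 12)/2 = 41.
Check: 29 · 41 = 1189.

41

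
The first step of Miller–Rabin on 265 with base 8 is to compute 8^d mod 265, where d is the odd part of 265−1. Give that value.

58

265 − 1 = 264 = 2^3 · 33, so d = 33.
8^1 ≡ 8 (mod 265)
8^2 ≡ 8^2 = 64 ≡ 64 (mod 265)
8^4 ≡ 64^2 = 4096 ≡ 121 (mod 265)
8^8 ≡ 121^2 = 14641 ≡ 66 (mod 265)
8^16 ≡ 66^2 = 4356 ≡ 116 (mod 265)
8^32 ≡ 116^2 = 13456 ≡ 206 (mod 265)
33 = 32 + 1 in binary powers of 2.
So 8^33 ≡ 206 · 8 ≡ 58 (mod 265).
Squaring chain: 58 → 184 → 201; never reaches −1, so base 8 is a Miller–Rabin witness that 265 is composite.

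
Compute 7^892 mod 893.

7^1 ≡ 7 (mod 893)
7^2 ≡ 7^2 = 49 ≡ 49 (mod 893)
7^4 ≡ 49^2 = 2401 ≡ 615 (mod 893)
7^8 ≡ 615^2 = 378225 ≡ 486 (mod 893)
7^16 ≡ 486^2 = 236196 ≡ 444 (mod 893)
7^32 ≡ 444^2 = 197136 ≡ 676 (mod 893)
7^64 ≡ 676^2 = 456976 ≡ 653 (mod 893)
7^128 ≡ 653^2 = 426409 ≡ 448 (mod 893)
7^256 ≡ 448^2 = 200704 ≡ 672 (mod 893)
7^512 ≡ 672^2 = 451584 ≡ 619 (mod 893)
892 = 512 + 256 + 64 + 32 + 16 + 8 + 4 in binary powers of 2.
So 7^892 ≡ 619 · 672 · 653 · 676 · 444 · 486 · 615 ≡ 653 (mod 893).
Since 653 ≠ 1, base 7 is a Fermat witness: 893 is composite.

653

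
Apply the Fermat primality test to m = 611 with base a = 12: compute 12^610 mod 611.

118

12^1 ≡ 12 (mod 611)
12^2 ≡ 12^2 = 144 ≡ 144 (mod 611)
12^4 ≡ 144^2 = 20736 ≡ 573 (mod 611)
12^8 ≡ 573^2 = 328329 ≡ 222 (mod 611)
12^16 ≡ 222^2 = 49284 ≡ 404 (mod 611)
12^32 ≡ 404^2 = 163216 ≡ 79 (mod 611)
12^64 ≡ 79^2 = 6241 ≡ 131 (mod 611)
12^128 ≡ 131^2 = 17161 ≡ 53 (mod 611)
12^256 ≡ 53^2 = 2809 ≡ 365 (mod 611)
12^512 ≡ 365^2 = 133225 ≡ 27 (mod 611)
610 = 512 + 64 + 32 + 2 in binary powers of 2.
So 12^610 ≡ 27 · 131 · 79 · 144 ≡ 118 (mod 611).
Since 118 ≠ 1, base 12 is a Fermat witness: 611 is composite.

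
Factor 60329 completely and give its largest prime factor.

60329 = 23 · 2623
2623 = 43 · 61
61 is prime.
So 60329 = 23 · 43 · 61; the largest prime factor is 61.

61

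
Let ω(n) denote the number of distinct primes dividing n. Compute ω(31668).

31668 = 2^2 · 7917
7917 = 3 · 2639
2639 = 7 · 377
377 = 13 · 29
31668 = 2^2 · 3 · 7 · 13 · 29, which has 5 distinct prime factors.

5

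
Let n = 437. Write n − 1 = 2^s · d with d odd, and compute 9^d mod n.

294

437 − 1 = 436 = 2^2 · 109, so d = 109.
9^1 ≡ 9 (mod 437)
9^2 ≡ 9^2 = 81 ≡ 81 (mod 437)
9^4 ≡ 81^2 = 6561 ≡ 6 (mod 437)
9^8 ≡ 6^2 = 36 ≡ 36 (mod 437)
9^16 ≡ 36^2 = 1296 ≡ 422 (mod 437)
9^32 ≡ 422^2 = 178084 ≡ 225 (mod 437)
9^64 ≡ 225^2 = 50625 ≡ 370 (mod 437)
109 = 64 + 32 + 8 + 4 + 1 in binary powers of 2.
So 9^109 ≡ 370 · 225 · 36 · 6 · 9 ≡ 294 (mod 437).
Squaring chain: 294 → 347; never reaches −1, so base 9 is a Miller–Rabin witness that 437 is composite.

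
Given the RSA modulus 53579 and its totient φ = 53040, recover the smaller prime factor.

φ(n) = (p−1)(q−1) = n − (p+q) + 1, so p + q = 53579 − 53040 + 1 = 540.
p and q are the roots of t² − 540t + 53579 = 0.
Discriminant: 540² − 4·53579 = 291600 − 214316 = 77284; √77284 = 278.
q = (540 − 278)/2 = 131, p = (540 + 278)/2 = 409.
Check: 131 · 409 = 53579.

131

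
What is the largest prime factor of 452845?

452845 = 5 · 90569
90569 = 41 · 2209
2209 = 47 · 47
47 = 47 · 1
So 452845 = 5 · 41 · 47^2; the largest prime factor is 47.

47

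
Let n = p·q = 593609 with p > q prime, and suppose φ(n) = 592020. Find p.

φ(n) = (p−1)(q−1) = n − (p+q) + 1, so p + q = 593609 − 592020 + 1 = 1590.
p and q are the roots of t² − 1590t + 593609 = 0.
Discriminant: 1590² − 4·593609 = 2528100 − 2374436 = 153664; √153664 = 392.
q = (1590 − 392)/2 = 599, p = (1590 + 392)/2 = 991.
Check: 599 · 991 = 593609.

991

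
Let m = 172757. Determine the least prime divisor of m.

172757 is odd.
Digit sum 29, not divisible by 3.
Ends in 7: not divisible by 5.
7: 172757 = 7·24679 + 4
11: 172757 = 11·15705 + 2
13: 172757 = 13·13289

13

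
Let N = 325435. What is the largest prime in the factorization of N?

97

325435 = 5 · 65087
65087 = 11 · 5917
5917 = 61 · 97
97 is prime.
So 325435 = 5 · 11 · 61 · 97; the largest prime factor is 97.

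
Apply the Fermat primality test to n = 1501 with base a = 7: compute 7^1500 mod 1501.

381

7^1 ≡ 7 (mod 1501)
7^2 ≡ 7^2 = 49 ≡ 49 (mod 1501)
7^4 ≡ 49^2 = 2401 ≡ 900 (mod 1501)
7^8 ≡ 900^2 = 810000 ≡ 961 (mod 1501)
7^16 ≡ 961^2 = 923521 ≡ 406 (mod 1501)
7^32 ≡ 406^2 = 164836 ≡ 1227 (mod 1501)
7^64 ≡ 1227^2 = 1505529 ≡ 26 (mod 1501)
7^128 ≡ 26^2 = 676 ≡ 676 (mod 1501)
7^256 ≡ 676^2 = 456976 ≡ 672 (mod 1501)
7^512 ≡ 672^2 = 451584 ≡ 1284 (mod 1501)
7^1024 ≡ 1284^2 = 1648656 ≡ 558 (mod 1501)
1500 = 1024 + 256 + 128 + 64 + 16 + 8 + 4 in binary powers of 2.
So 7^1500 ≡ 558 · 672 · 676 · 26 · 406 · 961 · 900 ≡ 381 (mod 1501).
Since 381 ≠ 1, base 7 is a Fermat witness: 1501 is composite.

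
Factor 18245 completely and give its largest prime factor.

89

18245 = 5 · 3649
3649 = 41 · 89
89 is prime.
So 18245 = 5 · 41 · 89; the largest prime factor is 89.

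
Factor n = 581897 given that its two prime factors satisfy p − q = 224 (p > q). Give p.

883

Since p = q + 224, we have 581897 = q(q + 224), so q² + 224q − 581897 = 0.
Discriminant: 224² + 4·581897 = 50176 + 2327588 = 2377764; √2377764 = 1542.
q = (−224 + 1542)/2 = 659, and p = q + 224 = 883.
Check: 659 · 883 = 581897.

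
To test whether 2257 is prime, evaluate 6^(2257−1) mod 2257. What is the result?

741

6^1 ≡ 6 (mod 2257)
6^2 ≡ 6^2 = 36 ≡ 36 (mod 2257)
6^4 ≡ 36^2 = 1296 ≡ 1296 (mod 2257)
6^8 ≡ 1296^2 = 1679616 ≡ 408 (mod 2257)
6^16 ≡ 408^2 = 166464 ≡ 1703 (mod 2257)
6^32 ≡ 1703^2 = 2900209 ≡ 2221 (mod 2257)
6^64 ≡ 2221^2 = 4932841 ≡ 1296 (mod 2257)
6^128 ≡ 1296^2 = 1679616 ≡ 408 (mod 2257)
6^256 ≡ 408^2 = 166464 ≡ 1703 (mod 2257)
6^512 ≡ 1703^2 = 2900209 ≡ 2221 (mod 2257)
6^1024 ≡ 2221^2 = 4932841 ≡ 1296 (mod 2257)
6^2048 ≡ 1296^2 = 1679616 ≡ 408 (mod 2257)
2256 = 2048 + 128 + 64 + 16 in binary powers of 2.
So 6^2256 ≡ 408 · 408 · 1296 · 1703 ≡ 741 (mod 2257).
Since 741 ≠ 1, base 6 is a Fermat witness: 2257 is composite.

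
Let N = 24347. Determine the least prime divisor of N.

24347 is odd.
Digit sum 20, not divisible by 3.
Ends in 7: not divisible by 5.
7: 24347 = 7·3478 + 1
11: 24347 = 11·2213 + 4
13: 24347 = 13·1872 + 11
17: 24347 = 17·1432 + 3
19: 24347 = 19·1281 + 8
23: 24347 = 23·1058 + 13
29: 24347 = 29·839 + 16
31: 24347 = 31·785 + 12
37: 24347 = 37·658 + 1
41: 24347 = 41·593 + 34
43: 24347 = 43·566 + 9
47: 24347 = 47·518 + 1
53: 24347 = 53·459 + 20
59: 24347 = 59·412 + 39
61: 24347 = 61·399 + 8
67: 24347 = 67·363 + 26
71: 24347 = 71·342 + 65
73: 24347 = 73·333 + 38
79: 24347 = 79·308 + 15
83: 24347 = 83·293 + 28
89: 24347 = 89·273 + 50
97: 24347 = 97·251

97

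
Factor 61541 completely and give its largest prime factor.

79

61541 = 19 · 3239
3239 = 41 · 79
79 is prime.
So 61541 = 19 · 41 · 79; the largest prime factor is 79.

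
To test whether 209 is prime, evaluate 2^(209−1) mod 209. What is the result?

2^1 ≡ 2 (mod 209)
2^2 ≡ 2^2 = 4 ≡ 4 (mod 209)
2^4 ≡ 4^2 = 16 ≡ 16 (mod 209)
2^8 ≡ 16^2 = 256 ≡ 47 (mod 209)
2^16 ≡ 47^2 = 2209 ≡ 119 (mod 209)
2^32 ≡ 119^2 = 14161 ≡ 158 (mod 209)
2^64 ≡ 158^2 = 24964 ≡ 93 (mod 209)
2^128 ≡ 93^2 = 8649 ≡ 80 (mod 209)
208 = 128 + 64 + 16 in binary powers of 2.
So 2^208 ≡ 80 · 93 · 119 ≡ 36 (mod 209).
Since 36 ≠ 1, base 2 is a Fermat witness: 209 is composite.

36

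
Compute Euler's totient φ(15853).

Factor: 15853 = 83 · 191.
φ(15853) = (83−1) · (191−1) = 82 · 190 = 15580.

15580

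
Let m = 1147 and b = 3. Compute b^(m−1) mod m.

3^1 ≡ 3 (mod 1147)
3^2 ≡ 3^2 = 9 ≡ 9 (mod 1147)
3^4 ≡ 9^2 = 81 ≡ 81 (mod 1147)
3^8 ≡ 81^2 = 6561 ≡ 826 (mod 1147)
3^16 ≡ 826^2 = 682276 ≡ 958 (mod 1147)
3^32 ≡ 958^2 = 917764 ≡ 164 (mod 1147)
3^64 ≡ 164^2 = 26896 ≡ 515 (mod 1147)
3^128 ≡ 515^2 = 265225 ≡ 268 (mod 1147)
3^256 ≡ 268^2 = 71824 ≡ 710 (mod 1147)
3^512 ≡ 710^2 = 504100 ≡ 567 (mod 1147)
3^1024 ≡ 567^2 = 321489 ≡ 329 (mod 1147)
1146 = 1024 + 64 + 32 + 16 + 8 + 2 in binary powers of 2.
So 3^1146 ≡ 329 · 515 · 164 · 958 · 826 · 9 ≡ 47 (mod 1147).
Since 47 ≠ 1, base 3 is a Fermat witness: 1147 is composite.

47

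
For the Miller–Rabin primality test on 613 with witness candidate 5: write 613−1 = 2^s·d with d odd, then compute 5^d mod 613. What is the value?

613 − 1 = 612 = 2^2 · 153, so d = 153.
5^1 ≡ 5 (mod 613)
5^2 ≡ 5^2 = 25 ≡ 25 (mod 613)
5^4 ≡ 25^2 = 625 ≡ 12 (mod 613)
5^8 ≡ 12^2 = 144 ≡ 144 (mod 613)
5^16 ≡ 144^2 = 20736 ≡ 507 (mod 613)
5^32 ≡ 507^2 = 257049 ≡ 202 (mod 613)
5^64 ≡ 202^2 = 40804 ≡ 346 (mod 613)
5^128 ≡ 346^2 = 119716 ≡ 181 (mod 613)
153 = 128 + 16 + 8 + 1 in binary powers of 2.
So 5^153 ≡ 181 · 507 · 144 · 5 ≡ 35 (mod 613).
Squaring chain: 35 → 612; reaches −1, so base 5 does not prove 613 composite.

35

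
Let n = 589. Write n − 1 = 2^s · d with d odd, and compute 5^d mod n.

589 − 1 = 588 = 2^2 · 147, so d = 147.
5^1 ≡ 5 (mod 589)
5^2 ≡ 5^2 = 25 ≡ 25 (mod 589)
5^4 ≡ 25^2 = 625 ≡ 36 (mod 589)
5^8 ≡ 36^2 = 1296 ≡ 118 (mod 589)
5^16 ≡ 118^2 = 13924 ≡ 377 (mod 589)
5^32 ≡ 377^2 = 142129 ≡ 180 (mod 589)
5^64 ≡ 180^2 = 32400 ≡ 5 (mod 589)
5^128 ≡ 5^2 = 25 ≡ 25 (mod 589)
147 = 128 + 16 + 2 + 1 in binary powers of 2.
So 5^147 ≡ 25 · 377 · 25 · 5 ≡ 125 (mod 589).
Squaring chain: 125 → 311; never reaches −1, so base 5 is a Miller–Rabin witness that 589 is composite.

125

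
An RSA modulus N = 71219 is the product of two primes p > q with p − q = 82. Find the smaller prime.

229

Since p = q + 82, we have 71219 = q(q + 82), so q² + 82q − 71219 = 0.
Discriminant: 82² + 4·71219 = 6724 + 284876 = 291600; √291600 = 540.
q = (−82 + 540)/2 = 229, and p = q + 82 = 311.
Check: 229 · 311 = 71219.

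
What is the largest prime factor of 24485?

83

24485 = 5 · 4897
4897 = 59 · 83
83 is prime.
So 24485 = 5 · 59 · 83; the largest prime factor is 83.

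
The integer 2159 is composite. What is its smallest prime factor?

17

2159 is odd.
Digit sum 17, not divisible by 3.
Ends in 9: not divisible by 5.
7: 2159 = 7·308 + 3
11: 2159 = 11·196 + 3
13: 2159 = 13·166 + 1
17: 2159 = 17·127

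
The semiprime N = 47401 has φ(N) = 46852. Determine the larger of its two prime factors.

443

φ(n) = (p−1)(q−1) = n − (p+q) + 1, so p + q = 47401 − 46852 + 1 = 550.
p and q are the roots of t² − 550t + 47401 = 0.
Discriminant: 550² − 4·47401 = 302500 − 189604 = 112896; √112896 = 336.
q = (550 − 336)/2 = 107, p = (550 + 336)/2 = 443.
Check: 107 · 443 = 47401.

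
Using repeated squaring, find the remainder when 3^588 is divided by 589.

562

3^1 ≡ 3 (mod 589)
3^2 ≡ 3^2 = 9 ≡ 9 (mod 589)
3^4 ≡ 9^2 = 81 ≡ 81 (mod 589)
3^8 ≡ 81^2 = 6561 ≡ 82 (mod 589)
3^16 ≡ 82^2 = 6724 ≡ 245 (mod 589)
3^32 ≡ 245^2 = 60025 ≡ 536 (mod 589)
3^64 ≡ 536^2 = 287296 ≡ 453 (mod 589)
3^128 ≡ 453^2 = 205209 ≡ 237 (mod 589)
3^256 ≡ 237^2 = 56169 ≡ 214 (mod 589)
3^512 ≡ 214^2 = 45796 ≡ 443 (mod 589)
588 = 512 + 64 + 8 + 4 in binary powers of 2.
So 3^588 ≡ 443 · 453 · 82 · 81 ≡ 562 (mod 589).
Since 562 ≠ 1, base 3 is a Fermat witness: 589 is composite.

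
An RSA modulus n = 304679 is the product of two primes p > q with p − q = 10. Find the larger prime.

Since p = q + 10, we have 304679 = q(q + 10), so q² + 10q − 304679 = 0.
Discriminant: 10² + 4·304679 = 100 + 1218716 = 1218816; √1218816 = 1104.
q = (−10 + 1104)/2 = 547, and p = q + 10 = 557.
Check: 547 · 557 = 304679.

557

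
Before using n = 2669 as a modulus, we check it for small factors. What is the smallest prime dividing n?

2669 is odd.
Digit sum 23, not divisible by 3.
Ends in 9: not divisible by 5.
7: 2669 = 7·381 + 2
11: 2669 = 11·242 + 7
13: 2669 = 13·205 + 4
17: 2669 = 17·157

17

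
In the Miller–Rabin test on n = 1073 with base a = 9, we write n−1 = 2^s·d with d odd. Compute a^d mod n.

863

1073 − 1 = 1072 = 2^4 · 67, so d = 67.
9^1 ≡ 9 (mod 1073)
9^2 ≡ 9^2 = 81 ≡ 81 (mod 1073)
9^4 ≡ 81^2 = 6561 ≡ 123 (mod 1073)
9^8 ≡ 123^2 = 15129 ≡ 107 (mod 1073)
9^16 ≡ 107^2 = 11449 ≡ 719 (mod 1073)
9^32 ≡ 719^2 = 516961 ≡ 848 (mod 1073)
9^64 ≡ 848^2 = 719104 ≡ 194 (mod 1073)
67 = 64 + 2 + 1 in binary powers of 2.
So 9^67 ≡ 194 · 81 · 9 ≡ 863 (mod 1073).
Squaring chain: 863 → 107 → 719 → 848; never reaches −1, so base 9 is a Miller–Rabin witness that 1073 is composite.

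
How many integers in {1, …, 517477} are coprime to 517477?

Factor: 517477 = 23 · 149 · 151.
φ(517477) = (23−1) · (149−1) · (151−1) = 22 · 148 · 150 = 488400.

488400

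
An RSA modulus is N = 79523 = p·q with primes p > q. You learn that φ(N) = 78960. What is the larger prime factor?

φ(n) = (p−1)(q−1) = n − (p+q) + 1, so p + q = 79523 − 78960 + 1 = 564.
p and q are the roots of t² − 564t + 79523 = 0.
Discriminant: 564² − 4·79523 = 318096 − 318092 = 4; √4 = 2.
q = (564 − 2)/2 = 281, p = (564 + 2)/2 = 283.
Check: 281 · 283 = 79523.

283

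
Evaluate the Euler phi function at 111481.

Factor: 111481 = 23 · 37 · 131.
φ(111481) = (23−1) · (37−1) · (131−1) = 22 · 36 · 130 = 102960.

102960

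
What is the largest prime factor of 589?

31

589 = 19 · 31
31 is prime.
So 589 = 19 · 31; the largest prime factor is 31.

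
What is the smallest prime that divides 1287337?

31

1287337 is odd.
Digit sum 31, not divisible by 3.
Ends in 7: not divisible by 5.
7: 1287337 = 7·183905 + 2
11: 1287337 = 11·117030 + 7
13: 1287337 = 13·99025 + 12
17: 1287337 = 17·75725 + 12
19: 1287337 = 19·67754 + 11
23: 1287337 = 23·55971 + 4
29: 1287337 = 29·44390 + 27
31: 1287337 = 31·41527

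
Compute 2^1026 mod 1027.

857

2^1 ≡ 2 (mod 1027)
2^2 ≡ 2^2 = 4 ≡ 4 (mod 1027)
2^4 ≡ 4^2 = 16 ≡ 16 (mod 1027)
2^8 ≡ 16^2 = 256 ≡ 256 (mod 1027)
2^16 ≡ 256^2 = 65536 ≡ 835 (mod 1027)
2^32 ≡ 835^2 = 697225 ≡ 919 (mod 1027)
2^64 ≡ 919^2 = 844561 ≡ 367 (mod 1027)
2^128 ≡ 367^2 = 134689 ≡ 152 (mod 1027)
2^256 ≡ 152^2 = 23104 ≡ 510 (mod 1027)
2^512 ≡ 510^2 = 260100 ≡ 269 (mod 1027)
2^1024 ≡ 269^2 = 72361 ≡ 471 (mod 1027)
1026 = 1024 + 2 in binary powers of 2.
So 2^1026 ≡ 471 · 4 ≡ 857 (mod 1027).
Since 857 ≠ 1, base 2 is a Fermat witness: 1027 is composite.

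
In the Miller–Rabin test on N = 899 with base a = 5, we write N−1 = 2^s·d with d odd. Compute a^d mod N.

899 − 1 = 898 = 2^1 · 449, so d = 449.
5^1 ≡ 5 (mod 899)
5^2 ≡ 5^2 = 25 ≡ 25 (mod 899)
5^4 ≡ 25^2 = 625 ≡ 625 (mod 899)
5^8 ≡ 625^2 = 390625 ≡ 459 (mod 899)
5^16 ≡ 459^2 = 210681 ≡ 315 (mod 899)
5^32 ≡ 315^2 = 99225 ≡ 335 (mod 899)
5^64 ≡ 335^2 = 112225 ≡ 749 (mod 899)
5^128 ≡ 749^2 = 561001 ≡ 25 (mod 899)
5^256 ≡ 25^2 = 625 ≡ 625 (mod 899)
449 = 256 + 128 + 64 + 1 in binary powers of 2.
So 5^449 ≡ 625 · 25 · 749 · 5 ≡ 614 (mod 899).
Squaring chain: 614; never reaches −1, so base 5 is a Miller–Rabin witness that 899 is composite.

614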